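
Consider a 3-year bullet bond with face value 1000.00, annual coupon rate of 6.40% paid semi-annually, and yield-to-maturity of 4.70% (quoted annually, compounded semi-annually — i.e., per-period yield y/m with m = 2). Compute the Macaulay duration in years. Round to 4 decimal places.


Coupon per period c = face * coupon_rate / m = 32.000000
Periods per year m = 2; per-period yield y/m = 0.023500
Number of cashflows N = 6
Cashflows (t years, CF_t, discount factor 1/(1+y/m)^(m*t), PV):
  t = 0.5000: CF_t = 32.000000, DF = 0.977040, PV = 31.265266
  t = 1.0000: CF_t = 32.000000, DF = 0.954606, PV = 30.547402
  t = 1.5000: CF_t = 32.000000, DF = 0.932688, PV = 29.846021
  t = 2.0000: CF_t = 32.000000, DF = 0.911273, PV = 29.160743
  t = 2.5000: CF_t = 32.000000, DF = 0.890350, PV = 28.491200
  t = 3.0000: CF_t = 1032.000000, DF = 0.869907, PV = 897.744215
Price P = sum_t PV_t = 1047.054848
Macaulay numerator sum_t t * PV_t:
  t * PV_t at t = 0.5000: 15.632633
  t * PV_t at t = 1.0000: 30.547402
  t * PV_t at t = 1.5000: 44.769031
  t * PV_t at t = 2.0000: 58.321487
  t * PV_t at t = 2.5000: 71.228000
  t * PV_t at t = 3.0000: 2693.232645
Macaulay duration D = (sum_t t * PV_t) / P = 2913.731199 / 1047.054848 = 2.782788

Answer: Macaulay duration = 2.7828 years


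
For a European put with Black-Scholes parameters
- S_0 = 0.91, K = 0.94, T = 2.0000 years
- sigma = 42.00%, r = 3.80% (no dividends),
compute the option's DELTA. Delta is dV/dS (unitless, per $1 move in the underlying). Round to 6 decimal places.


Answer: Delta = -0.355568

Derivation:
d1 = 0.3703298765; d2 = -0.2236398197
phi(d1) = 0.3725028307; exp(-qT) = 1.0000000000; exp(-rT) = 0.9268162066
N(-d1) = 0.3555683578
Delta = -exp(-qT) * N(-d1) = -1.0000000000 * 0.3555683578 = -0.355568


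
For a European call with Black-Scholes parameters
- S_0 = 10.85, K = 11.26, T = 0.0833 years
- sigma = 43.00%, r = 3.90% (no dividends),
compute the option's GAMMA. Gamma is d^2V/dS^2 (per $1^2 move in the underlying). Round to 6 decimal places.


Answer: Gamma = 0.289771

Derivation:
d1 = -0.2106414468; d2 = -0.3347469262
phi(d1) = 0.3901892338; exp(-qT) = 1.0000000000; exp(-rT) = 0.9967565713
Gamma = exp(-qT) * phi(d1) / (S * sigma * sqrt(T)) = 1.0000000000 * 0.3901892338 / (10.8500 * 0.4300 * 0.2886173938) = 0.289771


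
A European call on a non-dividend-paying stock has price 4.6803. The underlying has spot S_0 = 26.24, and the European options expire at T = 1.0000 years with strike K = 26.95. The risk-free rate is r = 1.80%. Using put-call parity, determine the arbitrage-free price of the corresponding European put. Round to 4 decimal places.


Answer: Put price = 4.9095

Derivation:
Put-call parity: C - P = S_0 * exp(-qT) - K * exp(-rT).
S_0 * exp(-qT) = 26.2400 * 1.00000000 = 26.24000000
K * exp(-rT) = 26.9500 * 0.98216103 = 26.46923982
P = C - S*exp(-qT) + K*exp(-rT)
P = 4.6803 - 26.24000000 + 26.46923982 = 4.9095


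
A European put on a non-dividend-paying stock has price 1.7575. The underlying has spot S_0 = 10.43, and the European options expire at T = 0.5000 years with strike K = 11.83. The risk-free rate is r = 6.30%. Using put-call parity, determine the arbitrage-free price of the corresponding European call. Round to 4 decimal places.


Answer: Call price = 0.7243

Derivation:
Put-call parity: C - P = S_0 * exp(-qT) - K * exp(-rT).
S_0 * exp(-qT) = 10.4300 * 1.00000000 = 10.43000000
K * exp(-rT) = 11.8300 * 0.96899096 = 11.46316301
C = P + S*exp(-qT) - K*exp(-rT)
C = 1.7575 + 10.43000000 - 11.46316301 = 0.7243


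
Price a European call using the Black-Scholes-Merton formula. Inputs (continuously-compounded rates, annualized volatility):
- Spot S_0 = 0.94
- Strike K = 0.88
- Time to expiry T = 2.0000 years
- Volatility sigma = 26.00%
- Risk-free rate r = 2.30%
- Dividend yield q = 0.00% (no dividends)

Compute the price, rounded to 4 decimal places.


Answer: Price = 0.1855

Derivation:
d1 = (ln(S/K) + (r - q + 0.5*sigma^2) * T) / (sigma * sqrt(T)) = 0.48833329
d2 = d1 - sigma * sqrt(T) = 0.12063777
exp(-rT) = 0.95504196; exp(-qT) = 1.00000000
C = S_0 * exp(-qT) * N(d1) - K * exp(-rT) * N(d2)
N(d1) = 0.68734311; N(d2) = 0.54801102
C = 0.9400 * 1.00000000 * 0.68734311 - 0.8800 * 0.95504196 * 0.54801102 = 0.1855


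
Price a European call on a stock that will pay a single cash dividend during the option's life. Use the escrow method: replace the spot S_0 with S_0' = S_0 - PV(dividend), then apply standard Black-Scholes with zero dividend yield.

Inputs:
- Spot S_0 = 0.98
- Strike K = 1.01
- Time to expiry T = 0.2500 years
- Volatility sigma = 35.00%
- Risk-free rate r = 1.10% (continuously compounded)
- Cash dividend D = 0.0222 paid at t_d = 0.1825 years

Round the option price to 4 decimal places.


PV(D) = D * exp(-r * t_d) = 0.0222 * 0.99799451 = 0.02215548
S_0' = S_0 - PV(D) = 0.9800 - 0.02215548 = 0.95784452
d1 = (ln(S_0'/K) + (r + sigma^2/2)*T) / (sigma*sqrt(T)) = -0.19975794
d2 = d1 - sigma*sqrt(T) = -0.37475794
exp(-rT) = 0.99725378
N(d1) = 0.42083495; N(d2) = 0.35392025
C = S_0' * N(d1) - K * exp(-rT) * N(d2) = 0.95784452 * 0.42083495 - 1.0100 * 0.99725378 * 0.35392025 = 0.0466

Answer: Price = 0.0466


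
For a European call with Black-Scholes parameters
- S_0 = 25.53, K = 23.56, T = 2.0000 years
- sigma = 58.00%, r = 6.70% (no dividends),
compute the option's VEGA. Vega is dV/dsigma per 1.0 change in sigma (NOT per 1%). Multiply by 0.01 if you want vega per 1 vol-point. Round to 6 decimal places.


Answer: Vega = 11.497237

Derivation:
d1 = 0.6713904184; d2 = -0.1488534478
phi(d1) = 0.3184400397; exp(-qT) = 1.0000000000; exp(-rT) = 0.8745900646
Vega = S * exp(-qT) * phi(d1) * sqrt(T) = 25.5300 * 1.0000000000 * 0.3184400397 * 1.4142135624 = 11.497237


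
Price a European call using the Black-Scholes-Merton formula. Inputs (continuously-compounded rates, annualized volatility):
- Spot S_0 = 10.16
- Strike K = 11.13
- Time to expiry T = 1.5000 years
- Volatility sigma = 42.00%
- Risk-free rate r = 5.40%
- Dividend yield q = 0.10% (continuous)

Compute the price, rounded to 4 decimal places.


d1 = (ln(S/K) + (r - q + 0.5*sigma^2) * T) / (sigma * sqrt(T)) = 0.23447892
d2 = d1 - sigma * sqrt(T) = -0.27991393
exp(-rT) = 0.92219369; exp(-qT) = 0.99850112
C = S_0 * exp(-qT) * N(d1) - K * exp(-rT) * N(d2)
N(d1) = 0.59269340; N(d2) = 0.38977177
C = 10.1600 * 0.99850112 * 0.59269340 - 11.1300 * 0.92219369 * 0.38977177 = 2.0121

Answer: Price = 2.0121


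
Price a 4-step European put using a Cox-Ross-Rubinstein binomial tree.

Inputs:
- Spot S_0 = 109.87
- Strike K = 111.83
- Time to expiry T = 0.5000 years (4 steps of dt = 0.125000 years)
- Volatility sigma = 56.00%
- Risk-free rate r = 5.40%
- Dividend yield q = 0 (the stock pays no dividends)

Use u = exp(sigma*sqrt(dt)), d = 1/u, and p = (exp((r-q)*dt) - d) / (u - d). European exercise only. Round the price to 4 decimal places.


Answer: Price = V(0,0) = 15.9676

Derivation:
dt = T/N = 0.125000
u = exp(sigma*sqrt(dt)) = 1.218950; d = 1/u = 0.820378
p = (exp((r-q)*dt) - d) / (u - d) = 0.467656
Discount per step: exp(-r*dt) = 0.993273
Stock lattice S(k, i) with i counting down-moves:
  k=0: S(0,0) = 109.8700
  k=1: S(1,0) = 133.9260; S(1,1) = 90.1349
  k=2: S(2,0) = 163.2492; S(2,1) = 109.8700; S(2,2) = 73.9447
  k=3: S(3,0) = 198.9926; S(3,1) = 133.9260; S(3,2) = 90.1349; S(3,3) = 60.6626
  k=4: S(4,0) = 242.5620; S(4,1) = 163.2492; S(4,2) = 109.8700; S(4,3) = 73.9447; S(4,4) = 49.7663
Terminal payoffs V(N, i) = max(K - S_T, 0):
  V(4,0) = 0.000000; V(4,1) = 0.000000; V(4,2) = 1.960000; V(4,3) = 37.885260; V(4,4) = 62.063690
Backward induction: V(k, i) = exp(-r*dt) * [p * V(k+1, i) + (1-p) * V(k+1, i+1)].
  V(3,0) = exp(-r*dt) * [p*0.000000 + (1-p)*0.000000] = 0.000000
  V(3,1) = exp(-r*dt) * [p*0.000000 + (1-p)*1.960000] = 1.036374
  V(3,2) = exp(-r*dt) * [p*1.960000 + (1-p)*37.885260] = 20.942743
  V(3,3) = exp(-r*dt) * [p*37.885260 + (1-p)*62.063690] = 50.415042
  V(2,0) = exp(-r*dt) * [p*0.000000 + (1-p)*1.036374] = 0.547996
  V(2,1) = exp(-r*dt) * [p*1.036374 + (1-p)*20.942743] = 11.555143
  V(2,2) = exp(-r*dt) * [p*20.942743 + (1-p)*50.415042] = 36.385700
  V(1,0) = exp(-r*dt) * [p*0.547996 + (1-p)*11.555143] = 6.364475
  V(1,1) = exp(-r*dt) * [p*11.555143 + (1-p)*36.385700] = 24.606874
  V(0,0) = exp(-r*dt) * [p*6.364475 + (1-p)*24.606874] = 15.967555


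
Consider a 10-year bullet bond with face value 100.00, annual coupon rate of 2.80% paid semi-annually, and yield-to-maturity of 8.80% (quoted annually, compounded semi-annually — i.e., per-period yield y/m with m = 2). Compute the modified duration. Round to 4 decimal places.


Coupon per period c = face * coupon_rate / m = 1.400000
Periods per year m = 2; per-period yield y/m = 0.044000
Number of cashflows N = 20
Cashflows (t years, CF_t, discount factor 1/(1+y/m)^(m*t), PV):
  t = 0.5000: CF_t = 1.400000, DF = 0.957854, PV = 1.340996
  t = 1.0000: CF_t = 1.400000, DF = 0.917485, PV = 1.284479
  t = 1.5000: CF_t = 1.400000, DF = 0.878817, PV = 1.230344
  t = 2.0000: CF_t = 1.400000, DF = 0.841779, PV = 1.178490
  t = 2.5000: CF_t = 1.400000, DF = 0.806302, PV = 1.128822
  t = 3.0000: CF_t = 1.400000, DF = 0.772320, PV = 1.081247
  t = 3.5000: CF_t = 1.400000, DF = 0.739770, PV = 1.035678
  t = 4.0000: CF_t = 1.400000, DF = 0.708592, PV = 0.992028
  t = 4.5000: CF_t = 1.400000, DF = 0.678728, PV = 0.950219
  t = 5.0000: CF_t = 1.400000, DF = 0.650122, PV = 0.910171
  t = 5.5000: CF_t = 1.400000, DF = 0.622722, PV = 0.871811
  t = 6.0000: CF_t = 1.400000, DF = 0.596477, PV = 0.835068
  t = 6.5000: CF_t = 1.400000, DF = 0.571339, PV = 0.799874
  t = 7.0000: CF_t = 1.400000, DF = 0.547259, PV = 0.766163
  t = 7.5000: CF_t = 1.400000, DF = 0.524195, PV = 0.733872
  t = 8.0000: CF_t = 1.400000, DF = 0.502102, PV = 0.702943
  t = 8.5000: CF_t = 1.400000, DF = 0.480941, PV = 0.673317
  t = 9.0000: CF_t = 1.400000, DF = 0.460671, PV = 0.644940
  t = 9.5000: CF_t = 1.400000, DF = 0.441256, PV = 0.617758
  t = 10.0000: CF_t = 101.400000, DF = 0.422659, PV = 42.857613
Price P = sum_t PV_t = 60.635835
First compute Macaulay numerator sum_t t * PV_t:
  t * PV_t at t = 0.5000: 0.670498
  t * PV_t at t = 1.0000: 1.284479
  t * PV_t at t = 1.5000: 1.845516
  t * PV_t at t = 2.0000: 2.356981
  t * PV_t at t = 2.5000: 2.822056
  t * PV_t at t = 3.0000: 3.243742
  t * PV_t at t = 3.5000: 3.624871
  t * PV_t at t = 4.0000: 3.968113
  t * PV_t at t = 4.5000: 4.275984
  t * PV_t at t = 5.0000: 4.550856
  t * PV_t at t = 5.5000: 4.794963
  t * PV_t at t = 6.0000: 5.010410
  t * PV_t at t = 6.5000: 5.199181
  t * PV_t at t = 7.0000: 5.363140
  t * PV_t at t = 7.5000: 5.504043
  t * PV_t at t = 8.0000: 5.623543
  t * PV_t at t = 8.5000: 5.723194
  t * PV_t at t = 9.0000: 5.804457
  t * PV_t at t = 9.5000: 5.868703
  t * PV_t at t = 10.0000: 428.576133
Macaulay duration D = 506.110862 / 60.635835 = 8.346729
Modified duration = D / (1 + y/m) = 8.346729 / (1 + 0.044000) = 7.994951

Answer: Modified duration = 7.9950


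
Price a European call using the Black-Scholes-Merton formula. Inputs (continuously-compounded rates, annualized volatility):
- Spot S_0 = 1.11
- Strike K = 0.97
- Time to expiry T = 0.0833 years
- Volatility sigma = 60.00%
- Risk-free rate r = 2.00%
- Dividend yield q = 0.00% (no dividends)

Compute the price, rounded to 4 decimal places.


Answer: Price = 0.1636

Derivation:
d1 = (ln(S/K) + (r - q + 0.5*sigma^2) * T) / (sigma * sqrt(T)) = 0.87474067
d2 = d1 - sigma * sqrt(T) = 0.70157023
exp(-rT) = 0.99833539; exp(-qT) = 1.00000000
C = S_0 * exp(-qT) * N(d1) - K * exp(-rT) * N(d2)
N(d1) = 0.80914249; N(d2) = 0.75852639
C = 1.1100 * 1.00000000 * 0.80914249 - 0.9700 * 0.99833539 * 0.75852639 = 0.1636


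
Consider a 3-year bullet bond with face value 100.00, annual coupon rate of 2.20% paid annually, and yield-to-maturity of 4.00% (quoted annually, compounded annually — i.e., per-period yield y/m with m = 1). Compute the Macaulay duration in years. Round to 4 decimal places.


Answer: Macaulay duration = 2.9341 years

Derivation:
Coupon per period c = face * coupon_rate / m = 2.200000
Periods per year m = 1; per-period yield y/m = 0.040000
Number of cashflows N = 3
Cashflows (t years, CF_t, discount factor 1/(1+y/m)^(m*t), PV):
  t = 1.0000: CF_t = 2.200000, DF = 0.961538, PV = 2.115385
  t = 2.0000: CF_t = 2.200000, DF = 0.924556, PV = 2.034024
  t = 3.0000: CF_t = 102.200000, DF = 0.888996, PV = 90.855428
Price P = sum_t PV_t = 95.004836
Macaulay numerator sum_t t * PV_t:
  t * PV_t at t = 1.0000: 2.115385
  t * PV_t at t = 2.0000: 4.068047
  t * PV_t at t = 3.0000: 272.566284
Macaulay duration D = (sum_t t * PV_t) / P = 278.749716 / 95.004836 = 2.934058


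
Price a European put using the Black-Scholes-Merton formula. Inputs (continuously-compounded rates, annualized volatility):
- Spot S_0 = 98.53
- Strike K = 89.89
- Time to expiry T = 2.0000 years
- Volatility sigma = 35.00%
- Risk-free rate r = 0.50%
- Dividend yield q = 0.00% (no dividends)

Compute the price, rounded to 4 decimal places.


Answer: Price = 13.9383

Derivation:
d1 = (ln(S/K) + (r - q + 0.5*sigma^2) * T) / (sigma * sqrt(T)) = 0.45310265
d2 = d1 - sigma * sqrt(T) = -0.04187210
exp(-rT) = 0.99004983; exp(-qT) = 1.00000000
P = K * exp(-rT) * N(-d2) - S_0 * exp(-qT) * N(-d1)
N(-d1) = 0.32523741; N(-d2) = 0.51669967
P = 89.8900 * 0.99004983 * 0.51669967 - 98.5300 * 1.00000000 * 0.32523741 = 13.9383


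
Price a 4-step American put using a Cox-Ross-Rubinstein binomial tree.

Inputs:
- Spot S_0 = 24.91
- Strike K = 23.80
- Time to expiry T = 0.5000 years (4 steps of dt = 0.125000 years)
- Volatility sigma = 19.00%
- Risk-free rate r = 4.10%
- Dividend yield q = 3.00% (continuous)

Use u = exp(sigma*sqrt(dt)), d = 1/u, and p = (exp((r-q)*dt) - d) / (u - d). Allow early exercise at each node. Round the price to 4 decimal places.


dt = T/N = 0.125000
u = exp(sigma*sqrt(dt)) = 1.069483; d = 1/u = 0.935031
p = (exp((r-q)*dt) - d) / (u - d) = 0.493446
Discount per step: exp(-r*dt) = 0.994888
Stock lattice S(k, i) with i counting down-moves:
  k=0: S(0,0) = 24.9100
  k=1: S(1,0) = 26.6408; S(1,1) = 23.2916
  k=2: S(2,0) = 28.4919; S(2,1) = 24.9100; S(2,2) = 21.7784
  k=3: S(3,0) = 30.4716; S(3,1) = 26.6408; S(3,2) = 23.2916; S(3,3) = 20.3635
  k=4: S(4,0) = 32.5888; S(4,1) = 28.4919; S(4,2) = 24.9100; S(4,3) = 21.7784; S(4,4) = 19.0405
Terminal payoffs V(N, i) = max(K - S_T, 0):
  V(4,0) = 0.000000; V(4,1) = 0.000000; V(4,2) = 0.000000; V(4,3) = 2.021592; V(4,4) = 4.759491
Backward induction: V(k, i) = exp(-r*dt) * [p * V(k+1, i) + (1-p) * V(k+1, i+1)]; then take max(V_cont, immediate exercise) for American.
  V(3,0) = exp(-r*dt) * [p*0.000000 + (1-p)*0.000000] = 0.000000; exercise = 0.000000; V(3,0) = max -> 0.000000
  V(3,1) = exp(-r*dt) * [p*0.000000 + (1-p)*0.000000] = 0.000000; exercise = 0.000000; V(3,1) = max -> 0.000000
  V(3,2) = exp(-r*dt) * [p*0.000000 + (1-p)*2.021592] = 1.018810; exercise = 0.508367; V(3,2) = max -> 1.018810
  V(3,3) = exp(-r*dt) * [p*2.021592 + (1-p)*4.759491] = 3.391061; exercise = 3.436504; V(3,3) = max -> 3.436504
  V(2,0) = exp(-r*dt) * [p*0.000000 + (1-p)*0.000000] = 0.000000; exercise = 0.000000; V(2,0) = max -> 0.000000
  V(2,1) = exp(-r*dt) * [p*0.000000 + (1-p)*1.018810] = 0.513444; exercise = 0.000000; V(2,1) = max -> 0.513444
  V(2,2) = exp(-r*dt) * [p*1.018810 + (1-p)*3.436504] = 2.232033; exercise = 2.021592; V(2,2) = max -> 2.232033
  V(1,0) = exp(-r*dt) * [p*0.000000 + (1-p)*0.513444] = 0.258757; exercise = 0.000000; V(1,0) = max -> 0.258757
  V(1,1) = exp(-r*dt) * [p*0.513444 + (1-p)*2.232033] = 1.376927; exercise = 0.508367; V(1,1) = max -> 1.376927
  V(0,0) = exp(-r*dt) * [p*0.258757 + (1-p)*1.376927] = 0.820952; exercise = 0.000000; V(0,0) = max -> 0.820952

Answer: Price = V(0,0) = 0.8210


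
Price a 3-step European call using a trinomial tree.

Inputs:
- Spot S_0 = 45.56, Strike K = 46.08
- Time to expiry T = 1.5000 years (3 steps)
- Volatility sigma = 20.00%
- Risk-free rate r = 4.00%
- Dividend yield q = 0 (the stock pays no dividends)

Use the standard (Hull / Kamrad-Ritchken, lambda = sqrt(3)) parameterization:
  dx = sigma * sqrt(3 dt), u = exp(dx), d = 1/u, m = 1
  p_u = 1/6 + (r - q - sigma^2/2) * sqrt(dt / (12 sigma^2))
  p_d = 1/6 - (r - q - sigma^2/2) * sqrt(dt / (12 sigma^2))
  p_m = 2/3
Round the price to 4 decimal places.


dt = T/N = 0.500000; dx = sigma*sqrt(3*dt) = 0.244949
u = exp(dx) = 1.277556; d = 1/u = 0.782744
p_u = 0.187079, p_m = 0.666667, p_d = 0.146254
Discount per step: exp(-r*dt) = 0.980199
Stock lattice S(k, j) with j the centered position index:
  k=0: S(0,+0) = 45.5600
  k=1: S(1,-1) = 35.6618; S(1,+0) = 45.5600; S(1,+1) = 58.2055
  k=2: S(2,-2) = 27.9141; S(2,-1) = 35.6618; S(2,+0) = 45.5600; S(2,+1) = 58.2055; S(2,+2) = 74.3607
  k=3: S(3,-3) = 21.8496; S(3,-2) = 27.9141; S(3,-1) = 35.6618; S(3,+0) = 45.5600; S(3,+1) = 58.2055; S(3,+2) = 74.3607; S(3,+3) = 95.0000
Terminal payoffs V(N, j) = max(S_T - K, 0):
  V(3,-3) = 0.000000; V(3,-2) = 0.000000; V(3,-1) = 0.000000; V(3,+0) = 0.000000; V(3,+1) = 12.125457; V(3,+2) = 28.280738; V(3,+3) = 48.920016
Backward induction: V(k, j) = exp(-r*dt) * [p_u * V(k+1, j+1) + p_m * V(k+1, j) + p_d * V(k+1, j-1)]
  V(2,-2) = exp(-r*dt) * [p_u*0.000000 + p_m*0.000000 + p_d*0.000000] = 0.000000
  V(2,-1) = exp(-r*dt) * [p_u*0.000000 + p_m*0.000000 + p_d*0.000000] = 0.000000
  V(2,+0) = exp(-r*dt) * [p_u*12.125457 + p_m*0.000000 + p_d*0.000000] = 2.223502
  V(2,+1) = exp(-r*dt) * [p_u*28.280738 + p_m*12.125457 + p_d*0.000000] = 13.109542
  V(2,+2) = exp(-r*dt) * [p_u*48.920016 + p_m*28.280738 + p_d*12.125457] = 29.189470
  V(1,-1) = exp(-r*dt) * [p_u*2.223502 + p_m*0.000000 + p_d*0.000000] = 0.407734
  V(1,+0) = exp(-r*dt) * [p_u*13.109542 + p_m*2.223502 + p_d*0.000000] = 3.856940
  V(1,+1) = exp(-r*dt) * [p_u*29.189470 + p_m*13.109542 + p_d*2.223502] = 14.238004
  V(0,+0) = exp(-r*dt) * [p_u*14.238004 + p_m*3.856940 + p_d*0.407734] = 5.189720

Answer: Price = V(0,0) = 5.1897


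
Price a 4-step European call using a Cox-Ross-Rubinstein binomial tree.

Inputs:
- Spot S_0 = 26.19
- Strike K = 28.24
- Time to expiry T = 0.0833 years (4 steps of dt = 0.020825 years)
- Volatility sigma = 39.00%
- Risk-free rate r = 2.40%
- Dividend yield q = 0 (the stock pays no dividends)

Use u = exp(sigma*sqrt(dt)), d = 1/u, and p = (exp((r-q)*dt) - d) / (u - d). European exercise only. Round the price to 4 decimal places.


dt = T/N = 0.020825
u = exp(sigma*sqrt(dt)) = 1.057894; d = 1/u = 0.945274
p = (exp((r-q)*dt) - d) / (u - d) = 0.490373
Discount per step: exp(-r*dt) = 0.999500
Stock lattice S(k, i) with i counting down-moves:
  k=0: S(0,0) = 26.1900
  k=1: S(1,0) = 27.7063; S(1,1) = 24.7567
  k=2: S(2,0) = 29.3103; S(2,1) = 26.1900; S(2,2) = 23.4019
  k=3: S(3,0) = 31.0072; S(3,1) = 27.7063; S(3,2) = 24.7567; S(3,3) = 22.1212
  k=4: S(4,0) = 32.8023; S(4,1) = 29.3103; S(4,2) = 26.1900; S(4,3) = 23.4019; S(4,4) = 20.9106
Terminal payoffs V(N, i) = max(S_T - K, 0):
  V(4,0) = 4.562319; V(4,1) = 1.070284; V(4,2) = 0.000000; V(4,3) = 0.000000; V(4,4) = 0.000000
Backward induction: V(k, i) = exp(-r*dt) * [p * V(k+1, i) + (1-p) * V(k+1, i+1)].
  V(3,0) = exp(-r*dt) * [p*4.562319 + (1-p)*1.070284] = 2.781292
  V(3,1) = exp(-r*dt) * [p*1.070284 + (1-p)*0.000000] = 0.524576
  V(3,2) = exp(-r*dt) * [p*0.000000 + (1-p)*0.000000] = 0.000000
  V(3,3) = exp(-r*dt) * [p*0.000000 + (1-p)*0.000000] = 0.000000
  V(2,0) = exp(-r*dt) * [p*2.781292 + (1-p)*0.524576] = 1.630393
  V(2,1) = exp(-r*dt) * [p*0.524576 + (1-p)*0.000000] = 0.257109
  V(2,2) = exp(-r*dt) * [p*0.000000 + (1-p)*0.000000] = 0.000000
  V(1,0) = exp(-r*dt) * [p*1.630393 + (1-p)*0.257109] = 0.930065
  V(1,1) = exp(-r*dt) * [p*0.257109 + (1-p)*0.000000] = 0.126016
  V(0,0) = exp(-r*dt) * [p*0.930065 + (1-p)*0.126016] = 0.520040

Answer: Price = V(0,0) = 0.5200


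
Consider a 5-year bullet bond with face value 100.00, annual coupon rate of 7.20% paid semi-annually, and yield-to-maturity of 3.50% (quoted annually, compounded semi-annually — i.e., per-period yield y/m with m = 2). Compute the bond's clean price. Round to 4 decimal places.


Coupon per period c = face * coupon_rate / m = 3.600000
Periods per year m = 2; per-period yield y/m = 0.017500
Number of cashflows N = 10
Cashflows (t years, CF_t, discount factor 1/(1+y/m)^(m*t), PV):
  t = 0.5000: CF_t = 3.600000, DF = 0.982801, PV = 3.538084
  t = 1.0000: CF_t = 3.600000, DF = 0.965898, PV = 3.477232
  t = 1.5000: CF_t = 3.600000, DF = 0.949285, PV = 3.417427
  t = 2.0000: CF_t = 3.600000, DF = 0.932959, PV = 3.358651
  t = 2.5000: CF_t = 3.600000, DF = 0.916913, PV = 3.300885
  t = 3.0000: CF_t = 3.600000, DF = 0.901143, PV = 3.244113
  t = 3.5000: CF_t = 3.600000, DF = 0.885644, PV = 3.188318
  t = 4.0000: CF_t = 3.600000, DF = 0.870412, PV = 3.133482
  t = 4.5000: CF_t = 3.600000, DF = 0.855441, PV = 3.079589
  t = 5.0000: CF_t = 103.600000, DF = 0.840729, PV = 87.099483
Price P = sum_t PV_t = 116.837262

Answer: Price = 116.8373


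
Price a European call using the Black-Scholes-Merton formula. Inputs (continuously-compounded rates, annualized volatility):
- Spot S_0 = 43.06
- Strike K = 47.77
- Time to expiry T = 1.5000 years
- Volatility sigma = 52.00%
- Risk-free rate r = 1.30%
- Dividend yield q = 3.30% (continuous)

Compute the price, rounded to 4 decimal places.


Answer: Price = 8.2709

Derivation:
d1 = (ln(S/K) + (r - q + 0.5*sigma^2) * T) / (sigma * sqrt(T)) = 0.10833758
d2 = d1 - sigma * sqrt(T) = -0.52852975
exp(-rT) = 0.98068890; exp(-qT) = 0.95170516
C = S_0 * exp(-qT) * N(d1) - K * exp(-rT) * N(d2)
N(d1) = 0.54313604; N(d2) = 0.29856585
C = 43.0600 * 0.95170516 * 0.54313604 - 47.7700 * 0.98068890 * 0.29856585 = 8.2709


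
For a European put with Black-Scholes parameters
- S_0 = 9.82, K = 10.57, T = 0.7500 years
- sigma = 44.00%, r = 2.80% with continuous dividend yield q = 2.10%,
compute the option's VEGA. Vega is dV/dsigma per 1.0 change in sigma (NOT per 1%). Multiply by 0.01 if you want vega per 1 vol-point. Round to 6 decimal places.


Answer: Vega = 3.339527

Derivation:
d1 = 0.0111568281; d2 = -0.3698943496
phi(d1) = 0.3989174520; exp(-qT) = 0.9843733826; exp(-rT) = 0.9792189646
Vega = S * exp(-qT) * phi(d1) * sqrt(T) = 9.8200 * 0.9843733826 * 0.3989174520 * 0.8660254038 = 3.339527


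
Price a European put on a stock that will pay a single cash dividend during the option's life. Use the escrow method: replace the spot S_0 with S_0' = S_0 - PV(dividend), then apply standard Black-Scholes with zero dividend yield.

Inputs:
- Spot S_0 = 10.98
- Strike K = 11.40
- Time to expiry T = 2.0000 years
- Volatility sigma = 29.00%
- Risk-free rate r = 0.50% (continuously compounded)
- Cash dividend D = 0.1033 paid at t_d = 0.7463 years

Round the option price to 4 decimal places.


Answer: Price = 2.0125

Derivation:
PV(D) = D * exp(-r * t_d) = 0.1033 * 0.99627545 = 0.10291525
S_0' = S_0 - PV(D) = 10.9800 - 0.10291525 = 10.87708475
d1 = (ln(S_0'/K) + (r + sigma^2/2)*T) / (sigma*sqrt(T)) = 0.11495338
d2 = d1 - sigma*sqrt(T) = -0.29516855
exp(-rT) = 0.99004983
N(-d1) = 0.45424104; N(-d2) = 0.61606744
P = K * exp(-rT) * N(-d2) - S_0' * N(-d1) = 11.4000 * 0.99004983 * 0.61606744 - 10.87708475 * 0.45424104 = 2.0125


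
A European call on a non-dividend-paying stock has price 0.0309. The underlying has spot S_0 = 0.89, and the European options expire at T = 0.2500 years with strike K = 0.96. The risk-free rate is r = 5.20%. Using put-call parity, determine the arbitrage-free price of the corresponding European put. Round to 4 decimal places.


Answer: Put price = 0.0885

Derivation:
Put-call parity: C - P = S_0 * exp(-qT) - K * exp(-rT).
S_0 * exp(-qT) = 0.8900 * 1.00000000 = 0.89000000
K * exp(-rT) = 0.9600 * 0.98708414 = 0.94760077
P = C - S*exp(-qT) + K*exp(-rT)
P = 0.0309 - 0.89000000 + 0.94760077 = 0.0885


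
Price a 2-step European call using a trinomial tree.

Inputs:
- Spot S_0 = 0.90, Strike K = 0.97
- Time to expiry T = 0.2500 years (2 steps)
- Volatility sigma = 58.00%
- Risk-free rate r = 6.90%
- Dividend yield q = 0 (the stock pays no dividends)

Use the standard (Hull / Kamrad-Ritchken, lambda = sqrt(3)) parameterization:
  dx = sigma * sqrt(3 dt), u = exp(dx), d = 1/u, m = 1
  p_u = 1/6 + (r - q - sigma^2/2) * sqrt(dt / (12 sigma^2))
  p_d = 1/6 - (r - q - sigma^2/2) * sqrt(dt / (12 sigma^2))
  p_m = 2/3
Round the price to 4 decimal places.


Answer: Price = V(0,0) = 0.0802

Derivation:
dt = T/N = 0.125000; dx = sigma*sqrt(3*dt) = 0.355176
u = exp(dx) = 1.426432; d = 1/u = 0.701050
p_u = 0.149211, p_m = 0.666667, p_d = 0.184123
Discount per step: exp(-r*dt) = 0.991412
Stock lattice S(k, j) with j the centered position index:
  k=0: S(0,+0) = 0.9000
  k=1: S(1,-1) = 0.6309; S(1,+0) = 0.9000; S(1,+1) = 1.2838
  k=2: S(2,-2) = 0.4423; S(2,-1) = 0.6309; S(2,+0) = 0.9000; S(2,+1) = 1.2838; S(2,+2) = 1.8312
Terminal payoffs V(N, j) = max(S_T - K, 0):
  V(2,-2) = 0.000000; V(2,-1) = 0.000000; V(2,+0) = 0.000000; V(2,+1) = 0.313789; V(2,+2) = 0.861237
Backward induction: V(k, j) = exp(-r*dt) * [p_u * V(k+1, j+1) + p_m * V(k+1, j) + p_d * V(k+1, j-1)]
  V(1,-1) = exp(-r*dt) * [p_u*0.000000 + p_m*0.000000 + p_d*0.000000] = 0.000000
  V(1,+0) = exp(-r*dt) * [p_u*0.313789 + p_m*0.000000 + p_d*0.000000] = 0.046418
  V(1,+1) = exp(-r*dt) * [p_u*0.861237 + p_m*0.313789 + p_d*0.000000] = 0.334798
  V(0,+0) = exp(-r*dt) * [p_u*0.334798 + p_m*0.046418 + p_d*0.000000] = 0.080206


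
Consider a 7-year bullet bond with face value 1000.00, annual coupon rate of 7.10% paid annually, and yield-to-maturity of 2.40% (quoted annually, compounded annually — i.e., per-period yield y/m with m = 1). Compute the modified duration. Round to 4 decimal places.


Answer: Modified duration = 5.7835

Derivation:
Coupon per period c = face * coupon_rate / m = 71.000000
Periods per year m = 1; per-period yield y/m = 0.024000
Number of cashflows N = 7
Cashflows (t years, CF_t, discount factor 1/(1+y/m)^(m*t), PV):
  t = 1.0000: CF_t = 71.000000, DF = 0.976562, PV = 69.335938
  t = 2.0000: CF_t = 71.000000, DF = 0.953674, PV = 67.710876
  t = 3.0000: CF_t = 71.000000, DF = 0.931323, PV = 66.123903
  t = 4.0000: CF_t = 71.000000, DF = 0.909495, PV = 64.574124
  t = 5.0000: CF_t = 71.000000, DF = 0.888178, PV = 63.060668
  t = 6.0000: CF_t = 71.000000, DF = 0.867362, PV = 61.582683
  t = 7.0000: CF_t = 1071.000000, DF = 0.847033, PV = 907.172287
Price P = sum_t PV_t = 1299.560478
First compute Macaulay numerator sum_t t * PV_t:
  t * PV_t at t = 1.0000: 69.335938
  t * PV_t at t = 2.0000: 135.421753
  t * PV_t at t = 3.0000: 198.371708
  t * PV_t at t = 4.0000: 258.296495
  t * PV_t at t = 5.0000: 315.303339
  t * PV_t at t = 6.0000: 369.496100
  t * PV_t at t = 7.0000: 6350.206006
Macaulay duration D = 7696.431339 / 1299.560478 = 5.922334
Modified duration = D / (1 + y/m) = 5.922334 / (1 + 0.024000) = 5.783529


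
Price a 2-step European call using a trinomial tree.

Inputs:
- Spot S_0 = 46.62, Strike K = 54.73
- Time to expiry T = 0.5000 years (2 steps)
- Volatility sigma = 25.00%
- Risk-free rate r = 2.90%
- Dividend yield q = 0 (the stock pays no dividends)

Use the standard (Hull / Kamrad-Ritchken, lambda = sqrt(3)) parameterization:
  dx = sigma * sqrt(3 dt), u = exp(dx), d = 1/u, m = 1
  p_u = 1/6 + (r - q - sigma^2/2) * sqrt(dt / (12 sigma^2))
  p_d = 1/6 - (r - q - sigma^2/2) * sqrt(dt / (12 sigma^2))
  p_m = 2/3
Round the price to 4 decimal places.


dt = T/N = 0.250000; dx = sigma*sqrt(3*dt) = 0.216506
u = exp(dx) = 1.241731; d = 1/u = 0.805327
p_u = 0.165368, p_m = 0.666667, p_d = 0.167966
Discount per step: exp(-r*dt) = 0.992776
Stock lattice S(k, j) with j the centered position index:
  k=0: S(0,+0) = 46.6200
  k=1: S(1,-1) = 37.5444; S(1,+0) = 46.6200; S(1,+1) = 57.8895
  k=2: S(2,-2) = 30.2355; S(2,-1) = 37.5444; S(2,+0) = 46.6200; S(2,+1) = 57.8895; S(2,+2) = 71.8832
Terminal payoffs V(N, j) = max(S_T - K, 0):
  V(2,-2) = 0.000000; V(2,-1) = 0.000000; V(2,+0) = 0.000000; V(2,+1) = 3.159498; V(2,+2) = 17.153182
Backward induction: V(k, j) = exp(-r*dt) * [p_u * V(k+1, j+1) + p_m * V(k+1, j) + p_d * V(k+1, j-1)]
  V(1,-1) = exp(-r*dt) * [p_u*0.000000 + p_m*0.000000 + p_d*0.000000] = 0.000000
  V(1,+0) = exp(-r*dt) * [p_u*3.159498 + p_m*0.000000 + p_d*0.000000] = 0.518704
  V(1,+1) = exp(-r*dt) * [p_u*17.153182 + p_m*3.159498 + p_d*0.000000] = 4.907207
  V(0,+0) = exp(-r*dt) * [p_u*4.907207 + p_m*0.518704 + p_d*0.000000] = 1.148936

Answer: Price = V(0,0) = 1.1489


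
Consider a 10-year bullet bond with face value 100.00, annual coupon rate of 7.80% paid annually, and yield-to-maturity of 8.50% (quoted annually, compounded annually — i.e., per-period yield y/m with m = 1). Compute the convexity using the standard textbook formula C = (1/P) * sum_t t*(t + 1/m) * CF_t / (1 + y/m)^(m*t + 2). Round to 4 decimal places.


Answer: Convexity = 59.8053

Derivation:
Coupon per period c = face * coupon_rate / m = 7.800000
Periods per year m = 1; per-period yield y/m = 0.085000
Number of cashflows N = 10
Cashflows (t years, CF_t, discount factor 1/(1+y/m)^(m*t), PV):
  t = 1.0000: CF_t = 7.800000, DF = 0.921659, PV = 7.188940
  t = 2.0000: CF_t = 7.800000, DF = 0.849455, PV = 6.625751
  t = 3.0000: CF_t = 7.800000, DF = 0.782908, PV = 6.106683
  t = 4.0000: CF_t = 7.800000, DF = 0.721574, PV = 5.628279
  t = 5.0000: CF_t = 7.800000, DF = 0.665045, PV = 5.187354
  t = 6.0000: CF_t = 7.800000, DF = 0.612945, PV = 4.780972
  t = 7.0000: CF_t = 7.800000, DF = 0.564926, PV = 4.406426
  t = 8.0000: CF_t = 7.800000, DF = 0.520669, PV = 4.061222
  t = 9.0000: CF_t = 7.800000, DF = 0.479880, PV = 3.743061
  t = 10.0000: CF_t = 107.800000, DF = 0.442285, PV = 47.678368
Price P = sum_t PV_t = 95.407056
Convexity numerator sum_t t*(t + 1/m) * CF_t / (1+y/m)^(m*t + 2):
  t = 1.0000: term = 12.213366
  t = 2.0000: term = 33.769677
  t = 3.0000: term = 62.248252
  t = 4.0000: term = 95.619434
  t = 5.0000: term = 132.192766
  t = 6.0000: term = 170.571311
  t = 7.0000: term = 209.611442
  t = 8.0000: term = 248.387489
  t = 9.0000: term = 286.160702
  t = 10.0000: term = 4455.070570
Convexity = (1/P) * sum = 5705.845008 / 95.407056 = 59.805273


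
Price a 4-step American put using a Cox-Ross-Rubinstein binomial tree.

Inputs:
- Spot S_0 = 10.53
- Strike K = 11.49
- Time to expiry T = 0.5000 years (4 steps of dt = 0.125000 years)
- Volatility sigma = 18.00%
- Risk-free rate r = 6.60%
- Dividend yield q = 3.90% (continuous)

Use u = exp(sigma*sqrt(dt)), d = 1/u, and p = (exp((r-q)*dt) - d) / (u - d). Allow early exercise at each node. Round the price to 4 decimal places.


dt = T/N = 0.125000
u = exp(sigma*sqrt(dt)) = 1.065708; d = 1/u = 0.938343
p = (exp((r-q)*dt) - d) / (u - d) = 0.510639
Discount per step: exp(-r*dt) = 0.991784
Stock lattice S(k, i) with i counting down-moves:
  k=0: S(0,0) = 10.5300
  k=1: S(1,0) = 11.2219; S(1,1) = 9.8808
  k=2: S(2,0) = 11.9593; S(2,1) = 10.5300; S(2,2) = 9.2715
  k=3: S(3,0) = 12.7451; S(3,1) = 11.2219; S(3,2) = 9.8808; S(3,3) = 8.6999
  k=4: S(4,0) = 13.5826; S(4,1) = 11.9593; S(4,2) = 10.5300; S(4,3) = 9.2715; S(4,4) = 8.1635
Terminal payoffs V(N, i) = max(K - S_T, 0):
  V(4,0) = 0.000000; V(4,1) = 0.000000; V(4,2) = 0.960000; V(4,3) = 2.218464; V(4,4) = 3.326525
Backward induction: V(k, i) = exp(-r*dt) * [p * V(k+1, i) + (1-p) * V(k+1, i+1)]; then take max(V_cont, immediate exercise) for American.
  V(3,0) = exp(-r*dt) * [p*0.000000 + (1-p)*0.000000] = 0.000000; exercise = 0.000000; V(3,0) = max -> 0.000000
  V(3,1) = exp(-r*dt) * [p*0.000000 + (1-p)*0.960000] = 0.465927; exercise = 0.268092; V(3,1) = max -> 0.465927
  V(3,2) = exp(-r*dt) * [p*0.960000 + (1-p)*2.218464] = 1.562896; exercise = 1.609247; V(3,2) = max -> 1.609247
  V(3,3) = exp(-r*dt) * [p*2.218464 + (1-p)*3.326525] = 2.738024; exercise = 2.790118; V(3,3) = max -> 2.790118
  V(2,0) = exp(-r*dt) * [p*0.000000 + (1-p)*0.465927] = 0.226133; exercise = 0.000000; V(2,0) = max -> 0.226133
  V(2,1) = exp(-r*dt) * [p*0.465927 + (1-p)*1.609247] = 1.016998; exercise = 0.960000; V(2,1) = max -> 1.016998
  V(2,2) = exp(-r*dt) * [p*1.609247 + (1-p)*2.790118] = 2.169150; exercise = 2.218464; V(2,2) = max -> 2.218464
  V(1,0) = exp(-r*dt) * [p*0.226133 + (1-p)*1.016998] = 0.608114; exercise = 0.268092; V(1,0) = max -> 0.608114
  V(1,1) = exp(-r*dt) * [p*1.016998 + (1-p)*2.218464] = 1.591762; exercise = 1.609247; V(1,1) = max -> 1.609247
  V(0,0) = exp(-r*dt) * [p*0.608114 + (1-p)*1.609247] = 1.089008; exercise = 0.960000; V(0,0) = max -> 1.089008

Answer: Price = V(0,0) = 1.0890


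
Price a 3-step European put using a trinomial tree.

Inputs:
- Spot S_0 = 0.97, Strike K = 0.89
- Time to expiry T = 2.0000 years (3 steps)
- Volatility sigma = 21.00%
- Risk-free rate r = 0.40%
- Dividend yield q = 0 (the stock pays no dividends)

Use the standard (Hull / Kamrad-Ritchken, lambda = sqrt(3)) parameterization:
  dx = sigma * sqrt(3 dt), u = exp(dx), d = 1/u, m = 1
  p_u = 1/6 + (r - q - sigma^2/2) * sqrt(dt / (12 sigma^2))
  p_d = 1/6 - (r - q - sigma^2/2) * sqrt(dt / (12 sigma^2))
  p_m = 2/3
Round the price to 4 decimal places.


Answer: Price = V(0,0) = 0.0722

Derivation:
dt = T/N = 0.666667; dx = sigma*sqrt(3*dt) = 0.296985
u = exp(dx) = 1.345795; d = 1/u = 0.743055
p_u = 0.146407, p_m = 0.666667, p_d = 0.186926
Discount per step: exp(-r*dt) = 0.997337
Stock lattice S(k, j) with j the centered position index:
  k=0: S(0,+0) = 0.9700
  k=1: S(1,-1) = 0.7208; S(1,+0) = 0.9700; S(1,+1) = 1.3054
  k=2: S(2,-2) = 0.5356; S(2,-1) = 0.7208; S(2,+0) = 0.9700; S(2,+1) = 1.3054; S(2,+2) = 1.7568
  k=3: S(3,-3) = 0.3980; S(3,-2) = 0.5356; S(3,-1) = 0.7208; S(3,+0) = 0.9700; S(3,+1) = 1.3054; S(3,+2) = 1.7568; S(3,+3) = 2.3643
Terminal payoffs V(N, j) = max(K - S_T, 0):
  V(3,-3) = 0.492044; V(3,-2) = 0.354433; V(3,-1) = 0.169236; V(3,+0) = 0.000000; V(3,+1) = 0.000000; V(3,+2) = 0.000000; V(3,+3) = 0.000000
Backward induction: V(k, j) = exp(-r*dt) * [p_u * V(k+1, j+1) + p_m * V(k+1, j) + p_d * V(k+1, j-1)]
  V(2,-2) = exp(-r*dt) * [p_u*0.169236 + p_m*0.354433 + p_d*0.492044] = 0.352102
  V(2,-1) = exp(-r*dt) * [p_u*0.000000 + p_m*0.169236 + p_d*0.354433] = 0.178600
  V(2,+0) = exp(-r*dt) * [p_u*0.000000 + p_m*0.000000 + p_d*0.169236] = 0.031550
  V(2,+1) = exp(-r*dt) * [p_u*0.000000 + p_m*0.000000 + p_d*0.000000] = 0.000000
  V(2,+2) = exp(-r*dt) * [p_u*0.000000 + p_m*0.000000 + p_d*0.000000] = 0.000000
  V(1,-1) = exp(-r*dt) * [p_u*0.031550 + p_m*0.178600 + p_d*0.352102] = 0.188998
  V(1,+0) = exp(-r*dt) * [p_u*0.000000 + p_m*0.031550 + p_d*0.178600] = 0.054274
  V(1,+1) = exp(-r*dt) * [p_u*0.000000 + p_m*0.000000 + p_d*0.031550] = 0.005882
  V(0,+0) = exp(-r*dt) * [p_u*0.005882 + p_m*0.054274 + p_d*0.188998] = 0.072179


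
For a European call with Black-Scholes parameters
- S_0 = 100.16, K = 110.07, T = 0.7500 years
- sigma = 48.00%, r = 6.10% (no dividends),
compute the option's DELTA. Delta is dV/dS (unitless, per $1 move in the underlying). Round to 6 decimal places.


d1 = 0.0909383935; d2 = -0.3247538003
phi(d1) = 0.3972961014; exp(-qT) = 1.0000000000; exp(-rT) = 0.9552807525
N(d1) = 0.5362292285
Delta = exp(-qT) * N(d1) = 1.0000000000 * 0.5362292285 = 0.536229

Answer: Delta = 0.536229


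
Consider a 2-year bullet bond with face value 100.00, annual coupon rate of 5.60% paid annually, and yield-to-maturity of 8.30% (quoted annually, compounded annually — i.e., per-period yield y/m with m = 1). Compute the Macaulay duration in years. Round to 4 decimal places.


Coupon per period c = face * coupon_rate / m = 5.600000
Periods per year m = 1; per-period yield y/m = 0.083000
Number of cashflows N = 2
Cashflows (t years, CF_t, discount factor 1/(1+y/m)^(m*t), PV):
  t = 1.0000: CF_t = 5.600000, DF = 0.923361, PV = 5.170822
  t = 2.0000: CF_t = 105.600000, DF = 0.852596, PV = 90.034095
Price P = sum_t PV_t = 95.204917
Macaulay numerator sum_t t * PV_t:
  t * PV_t at t = 1.0000: 5.170822
  t * PV_t at t = 2.0000: 180.068191
Macaulay duration D = (sum_t t * PV_t) / P = 185.239012 / 95.204917 = 1.945687

Answer: Macaulay duration = 1.9457 years


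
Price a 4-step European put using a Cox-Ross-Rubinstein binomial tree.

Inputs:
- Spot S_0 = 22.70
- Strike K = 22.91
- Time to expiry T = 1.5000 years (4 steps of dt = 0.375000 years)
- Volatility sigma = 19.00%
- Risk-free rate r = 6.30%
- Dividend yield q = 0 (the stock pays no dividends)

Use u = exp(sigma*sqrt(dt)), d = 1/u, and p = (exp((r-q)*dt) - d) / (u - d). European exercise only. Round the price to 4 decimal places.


dt = T/N = 0.375000
u = exp(sigma*sqrt(dt)) = 1.123390; d = 1/u = 0.890163
p = (exp((r-q)*dt) - d) / (u - d) = 0.573447
Discount per step: exp(-r*dt) = 0.976652
Stock lattice S(k, i) with i counting down-moves:
  k=0: S(0,0) = 22.7000
  k=1: S(1,0) = 25.5009; S(1,1) = 20.2067
  k=2: S(2,0) = 28.6475; S(2,1) = 22.7000; S(2,2) = 17.9873
  k=3: S(3,0) = 32.1823; S(3,1) = 25.5009; S(3,2) = 20.2067; S(3,3) = 16.0116
  k=4: S(4,0) = 36.1533; S(4,1) = 28.6475; S(4,2) = 22.7000; S(4,3) = 17.9873; S(4,4) = 14.2529
Terminal payoffs V(N, i) = max(K - S_T, 0):
  V(4,0) = 0.000000; V(4,1) = 0.000000; V(4,2) = 0.210000; V(4,3) = 4.922746; V(4,4) = 8.657079
Backward induction: V(k, i) = exp(-r*dt) * [p * V(k+1, i) + (1-p) * V(k+1, i+1)].
  V(3,0) = exp(-r*dt) * [p*0.000000 + (1-p)*0.000000] = 0.000000
  V(3,1) = exp(-r*dt) * [p*0.000000 + (1-p)*0.210000] = 0.087485
  V(3,2) = exp(-r*dt) * [p*0.210000 + (1-p)*4.922746] = 2.168396
  V(3,3) = exp(-r*dt) * [p*4.922746 + (1-p)*8.657079] = 6.363508
  V(2,0) = exp(-r*dt) * [p*0.000000 + (1-p)*0.087485] = 0.036446
  V(2,1) = exp(-r*dt) * [p*0.087485 + (1-p)*2.168396] = 0.952336
  V(2,2) = exp(-r*dt) * [p*2.168396 + (1-p)*6.363508] = 3.865424
  V(1,0) = exp(-r*dt) * [p*0.036446 + (1-p)*0.952336] = 0.417149
  V(1,1) = exp(-r*dt) * [p*0.952336 + (1-p)*3.865424] = 2.143674
  V(0,0) = exp(-r*dt) * [p*0.417149 + (1-p)*2.143674] = 1.126668

Answer: Price = V(0,0) = 1.1267


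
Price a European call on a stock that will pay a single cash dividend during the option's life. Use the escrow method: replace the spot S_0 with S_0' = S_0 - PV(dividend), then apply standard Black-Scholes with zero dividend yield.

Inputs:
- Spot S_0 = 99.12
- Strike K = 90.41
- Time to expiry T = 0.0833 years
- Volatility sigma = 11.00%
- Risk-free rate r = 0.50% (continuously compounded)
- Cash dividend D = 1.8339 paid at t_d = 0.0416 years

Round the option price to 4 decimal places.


PV(D) = D * exp(-r * t_d) = 1.8339 * 0.99979202 = 1.83351859
S_0' = S_0 - PV(D) = 99.1200 - 1.83351859 = 97.28648141
d1 = (ln(S_0'/K) + (r + sigma^2/2)*T) / (sigma*sqrt(T)) = 2.33796867
d2 = d1 - sigma*sqrt(T) = 2.30622075
exp(-rT) = 0.99958359
N(d1) = 0.99030556; N(d2) = 0.98945085
C = S_0' * N(d1) - K * exp(-rT) * N(d2) = 97.28648141 * 0.99030556 - 90.4100 * 0.99958359 * 0.98945085 = 6.9243

Answer: Price = 6.9243


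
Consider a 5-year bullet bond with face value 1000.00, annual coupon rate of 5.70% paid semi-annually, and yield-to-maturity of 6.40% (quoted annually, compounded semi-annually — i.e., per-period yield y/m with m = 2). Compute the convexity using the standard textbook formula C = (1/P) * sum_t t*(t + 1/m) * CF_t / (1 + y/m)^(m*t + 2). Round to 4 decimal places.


Coupon per period c = face * coupon_rate / m = 28.500000
Periods per year m = 2; per-period yield y/m = 0.032000
Number of cashflows N = 10
Cashflows (t years, CF_t, discount factor 1/(1+y/m)^(m*t), PV):
  t = 0.5000: CF_t = 28.500000, DF = 0.968992, PV = 27.616279
  t = 1.0000: CF_t = 28.500000, DF = 0.938946, PV = 26.759960
  t = 1.5000: CF_t = 28.500000, DF = 0.909831, PV = 25.930194
  t = 2.0000: CF_t = 28.500000, DF = 0.881620, PV = 25.126157
  t = 2.5000: CF_t = 28.500000, DF = 0.854283, PV = 24.347051
  t = 3.0000: CF_t = 28.500000, DF = 0.827793, PV = 23.592104
  t = 3.5000: CF_t = 28.500000, DF = 0.802125, PV = 22.860566
  t = 4.0000: CF_t = 28.500000, DF = 0.777253, PV = 22.151711
  t = 4.5000: CF_t = 28.500000, DF = 0.753152, PV = 21.464836
  t = 5.0000: CF_t = 1028.500000, DF = 0.729799, PV = 750.597862
Price P = sum_t PV_t = 970.446722
Convexity numerator sum_t t*(t + 1/m) * CF_t / (1+y/m)^(m*t + 2):
  t = 0.5000: term = 12.965097
  t = 1.0000: term = 37.689236
  t = 1.5000: term = 73.041154
  t = 2.0000: term = 117.960521
  t = 2.5000: term = 171.454245
  t = 3.0000: term = 232.592968
  t = 3.5000: term = 300.507711
  t = 4.0000: term = 374.386683
  t = 4.5000: term = 453.472242
  t = 5.0000: term = 19381.198179
Convexity = (1/P) * sum = 21155.268035 / 970.446722 = 21.799515

Answer: Convexity = 21.7995


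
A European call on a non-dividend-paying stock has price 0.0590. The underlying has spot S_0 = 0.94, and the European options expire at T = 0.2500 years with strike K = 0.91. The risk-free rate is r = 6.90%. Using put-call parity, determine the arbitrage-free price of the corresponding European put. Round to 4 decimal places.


Answer: Put price = 0.0134

Derivation:
Put-call parity: C - P = S_0 * exp(-qT) - K * exp(-rT).
S_0 * exp(-qT) = 0.9400 * 1.00000000 = 0.94000000
K * exp(-rT) = 0.9100 * 0.98289793 = 0.89443712
P = C - S*exp(-qT) + K*exp(-rT)
P = 0.0590 - 0.94000000 + 0.89443712 = 0.0134
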